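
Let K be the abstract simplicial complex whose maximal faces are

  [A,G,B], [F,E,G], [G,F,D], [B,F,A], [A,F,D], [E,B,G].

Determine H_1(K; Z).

H_1 ≅ Z.

Fix the vertex order A < B < D < E < F < G and write every simplex with vertices in increasing order. Then dim K = 2 and the simplices of K are:

  0-simplices (6): A, B, D, E, F, G
  1-simplices (12): AB, AD, AF, AG, BE, BF, BG, DF, DG, EF, EG, FG
  2-simplices (6): ABF, ABG, ADF, BEG, DFG, EFG

giving chain groups C_0 ≅ Z^6, C_1 ≅ Z^12, C_2 ≅ Z^6.

The boundary map ∂_1: C_1 → C_0 maps an edge to its endpoints' difference, ∂[p,q] = q − p. For instance
  ∂BG = G − B.
This gives a 6×12 integer matrix of rank 5; reducing to Smith normal form yields diagonal entries (1,1,1,1,1).

Boundary ∂_2: C_2 → C_1 acts by ∂[p,q,r] = [q,r] − [p,r] + [p,q]. For instance
  ∂ABF = BF − AF + AB,
  ∂ADF = DF − AF + AD.
This gives a 12×6 integer matrix of rank 6; reducing to Smith normal form yields diagonal entries (1,1,1,1,1,1).

From H_k ≅ ker(∂_k) / im(∂_{k+1}) we obtain:

  H_1: rank ker ∂_1 − rank ∂_2 = (12 − 5) − 6 = 1, and the invariant factors of ∂_2 are all 1, so H_1 ≅ Z.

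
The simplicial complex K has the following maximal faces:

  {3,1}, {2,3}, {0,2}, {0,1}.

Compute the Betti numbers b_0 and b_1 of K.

b_0 = 1, b_1 = 1.

Take the total order 0 < 1 < 2 < 3 on the vertex set. Then K (dimension 1) consists of the simplices:

  0-simplices (4): [0], [1], [2], [3]
  1-simplices (4): [0,1], [0,2], [1,3], [2,3]

Hence C_0 ≅ Z^4, C_1 ≅ Z^4.

The boundary map ∂_1: C_1 → C_0 sends each edge [p,q] (with p < q) to q − p. For instance
  ∂[1,3] = [3] − [1].
This gives a 4×4 integer matrix of rank 3; reducing to Smith normal form yields diagonal entries (1,1,1).

Now H_k = ker ∂_k / im ∂_{k+1}, so:

  H_0: rank C_0 − rank ∂_1 = 4 − 3 = 1, and the invariant factors of ∂_1 are all 1, so H_0 ≅ Z.
  H_1: rank ker ∂_1 − rank ∂_2 = (4 − 3) − 0 = 1, and there is no ∂_2, so H_1 ≅ Z.

(K is a triangulation of the circle S^1.)

Hence the Betti numbers are b_0 = 1, b_1 = 1.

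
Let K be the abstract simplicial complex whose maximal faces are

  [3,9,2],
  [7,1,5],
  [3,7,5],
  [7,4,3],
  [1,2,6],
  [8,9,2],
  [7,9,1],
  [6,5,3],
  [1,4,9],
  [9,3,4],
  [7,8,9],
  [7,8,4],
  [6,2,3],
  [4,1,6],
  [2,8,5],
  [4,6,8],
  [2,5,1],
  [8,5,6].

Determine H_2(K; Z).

H_2 = 0.

K has 9 vertices, 27 edges, 18 triangles.
rank ∂_2 = 18, rank ∂_3 = 0 ⇒ b_2 = 18 − 18 − 0 = 0. So H_2 ≅ 0.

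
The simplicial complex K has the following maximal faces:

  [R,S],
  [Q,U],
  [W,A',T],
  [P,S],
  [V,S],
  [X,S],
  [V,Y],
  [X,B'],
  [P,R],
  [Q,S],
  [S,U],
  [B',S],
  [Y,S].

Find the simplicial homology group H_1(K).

H_1 = Z^4.

Order the vertices as P < Q < R < S < T < U < V < W < X < Y < A' < B'. Listing each simplex with vertices in this order, K has dimension 2 with simplices:

  0-simplices (12): [P], [Q], [R], [S], [T], [U], [V], [W], [X], [Y], [A'], [B']
  1-simplices (15): [P,R], [P,S], [Q,S], [Q,U], [R,S], [S,U], [S,V], [S,X], [S,Y], [S,B'], [T,W], [T,A'], [V,Y], [W,A'], [X,B']
  2-simplices (1): [T,W,A']

Hence C_0 ≅ Z^12, C_1 ≅ Z^15, C_2 ≅ Z^1.

The boundary map ∂_1: C_1 → C_0 is given by ∂[p,q] = [q] − [p].
The 12×15 boundary matrix has rank 10 and Smith normal form diag(1,1,1,1,1,1,1,1,1,1).

The boundary map ∂_2: C_2 → C_1 maps a triangle to the signed sum of its edges. For instance
  ∂[T,W,A'] = [W,A'] − [T,A'] + [T,W].
This gives a 15×1 integer matrix of rank 1; reducing to Smith normal form yields diagonal entries (1).

From H_k ≅ ker(∂_k) / im(∂_{k+1}) we obtain:

  H_1: rank ker ∂_1 − rank ∂_2 = (15 − 10) − 1 = 4, and the invariant factors of ∂_2 are all 1, so H_1 ≅ Z^4.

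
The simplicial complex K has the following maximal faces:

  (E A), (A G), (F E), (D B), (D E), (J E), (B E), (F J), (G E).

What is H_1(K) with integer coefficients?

K has 7 vertices, 9 edges.
rank ∂_1 = 6, rank ∂_2 = 0 ⇒ b_1 = 9 − 6 − 0 = 3. So H_1 = Z^3.

H_1 = Z^3.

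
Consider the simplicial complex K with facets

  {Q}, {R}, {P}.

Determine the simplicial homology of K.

H_0 ≅ Z^3.

Order the vertices as P < Q < R. Listing each simplex with vertices in this order, K has dimension 0 with simplices:

  0-simplices (3): P, Q, R

Hence C_0 ≅ Z^3.

Computing H_k = (kernel of ∂_k) / (image of ∂_{k+1}):

  H_0: rank C_0 − rank ∂_1 = 3 − 0 = 3, and there is no ∂_1, so H_0 = Z^3.

(K is a triangulation of a set of 3 points.)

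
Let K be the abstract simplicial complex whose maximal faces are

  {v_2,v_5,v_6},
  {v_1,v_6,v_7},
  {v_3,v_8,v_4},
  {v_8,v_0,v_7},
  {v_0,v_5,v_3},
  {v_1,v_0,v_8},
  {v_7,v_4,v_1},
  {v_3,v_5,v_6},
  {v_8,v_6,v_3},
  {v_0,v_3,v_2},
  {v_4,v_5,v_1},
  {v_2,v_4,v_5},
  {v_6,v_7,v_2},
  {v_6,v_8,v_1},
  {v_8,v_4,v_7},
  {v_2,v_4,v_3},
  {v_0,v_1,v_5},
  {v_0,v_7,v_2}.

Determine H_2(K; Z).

Order the vertices as v_0 < v_1 < v_2 < v_3 < v_4 < v_5 < v_6 < v_7 < v_8. Listing each simplex with vertices in this order, K has dimension 2 with simplices:

  0-simplices (9): [v_0], [v_1], [v_2], [v_3], [v_4], [v_5], [v_6], [v_7], [v_8]
  1-simplices (27): (27 of them)
  2-simplices (18): (18 of them)

Hence C_0 ≅ Z^9, C_1 ≅ Z^27, C_2 ≅ Z^18.

∂_1: C_1 → C_0 maps an edge to its endpoints' difference, ∂[p,q] = q − p.
The resulting 9×27 matrix has rank 8, and its Smith normal form has invariant factors (1,1,1,1,1,1,1,1).

The boundary map ∂_2: C_2 → C_1 acts by ∂[p,q,r] = [q,r] − [p,r] + [p,q]. For instance
  ∂[v_4,v_7,v_8] = [v_7,v_8] − [v_4,v_8] + [v_4,v_7],
  ∂[v_3,v_4,v_8] = [v_4,v_8] − [v_3,v_8] + [v_3,v_4].
The resulting 27×18 matrix has rank 18, and its Smith normal form has invariant factors (1,1,1,1,1,1,1,1,1,1,1,1,1,1,1,1,1,2).

Reading off H_k = ker ∂_k / im ∂_{k+1}:

  H_2: rank ker ∂_2 − rank ∂_3 = (18 − 18) − 0 = 0, and there is no ∂_3, so H_2 = 0.

H_2 ≅ 0.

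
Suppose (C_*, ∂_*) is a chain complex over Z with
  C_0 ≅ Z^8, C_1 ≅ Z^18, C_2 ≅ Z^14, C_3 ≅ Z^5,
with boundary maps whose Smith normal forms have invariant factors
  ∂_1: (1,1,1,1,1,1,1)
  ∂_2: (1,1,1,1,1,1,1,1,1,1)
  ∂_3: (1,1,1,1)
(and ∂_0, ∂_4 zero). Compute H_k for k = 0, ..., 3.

H_0 ≅ Z,  H_1 ≅ Z,  H_2 = 0,  H_3 ≅ Z.

H_0: b_0 = 8 − 0 − 7 = 1; torsion from ∂_1 factors > 1: none. So H_0 ≅ Z.
H_1: b_1 = 18 − 7 − 10 = 1; torsion from ∂_2 factors > 1: none. So H_1 ≅ Z.
H_2: b_2 = 14 − 10 − 4 = 0; torsion from ∂_3 factors > 1: none. So H_2 ≅ 0.
H_3: b_3 = 5 − 4 − 0 = 1; torsion from ∂_4 factors > 1: none. So H_3 ≅ Z.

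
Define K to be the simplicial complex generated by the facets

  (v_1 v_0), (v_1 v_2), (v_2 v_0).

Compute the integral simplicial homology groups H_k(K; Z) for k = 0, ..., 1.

H_0 ≅ Z,  H_1 ≅ Z.

Fix the vertex order v_0 < v_1 < v_2 and write every simplex with vertices in increasing order. Then dim K = 1 and the simplices of K are:

  0-simplices (3): [v_0], [v_1], [v_2]
  1-simplices (3): [v_0,v_1], [v_0,v_2], [v_1,v_2]

Hence C_0 ≅ Z^3, C_1 ≅ Z^3.

∂_1: C_1 → C_0 sends each edge [p,q] (with p < q) to q − p.
This gives a 3×3 integer matrix of rank 2; reducing to Smith normal form yields diagonal entries (1,1).

Computing H_k = (kernel of ∂_k) / (image of ∂_{k+1}):

  H_0: rank C_0 − rank ∂_1 = 3 − 2 = 1, and the invariant factors of ∂_1 are all 1, so H_0 = Z.
  H_1: rank ker ∂_1 − rank ∂_2 = (3 − 2) − 0 = 1, and there is no ∂_2, so H_1 = Z.

As a check, the Euler characteristic is 3 − 3 = 0, which agrees with 1 − 1 = 0.
(K is a triangulation of the circle S^1.)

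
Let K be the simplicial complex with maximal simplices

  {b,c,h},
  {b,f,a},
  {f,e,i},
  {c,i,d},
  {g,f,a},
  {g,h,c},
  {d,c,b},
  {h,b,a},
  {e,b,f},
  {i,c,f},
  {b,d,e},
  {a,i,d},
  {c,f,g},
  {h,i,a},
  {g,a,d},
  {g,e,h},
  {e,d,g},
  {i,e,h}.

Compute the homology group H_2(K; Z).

Take the total order a < b < c < d < e < f < g < h < i on the vertex set. Then K (dimension 2) consists of the simplices:

  0-simplices (9): a, b, c, d, e, f, g, h, i
  1-simplices (27): ab, ad, af, ag, ah, ai, bc, bd, be, bf, bh, cd, cf, cg, ch, ci, de, dg, di, ef, eg, eh, ei, fg, fi, gh, hi
  2-simplices (18): abf, abh, adg, adi, afg, ahi, bcd, bch, bde, bef, cdi, cfg, cfi, cgh, deg, efi, egh, ehi

so the chain groups are C_0 ≅ Z^9, C_1 ≅ Z^27, C_2 ≅ Z^18.

∂_1: C_1 → C_0 is given by ∂[p,q] = [q] − [p]. For instance
  ∂bc = c − b.
As a 9×27 matrix over Z this has rank 8, with invariant factors (1,1,1,1,1,1,1,1).

The boundary map ∂_2: C_2 → C_1 maps a triangle to the signed sum of its edges. For instance
  ∂afg = fg − ag + af,
  ∂bde = de − be + bd.
The resulting 27×18 matrix has rank 17, and its Smith normal form has invariant factors (1,1,1,1,1,1,1,1,1,1,1,1,1,1,1,1,1).

Computing H_k = (kernel of ∂_k) / (image of ∂_{k+1}):

  H_2: rank ker ∂_2 − rank ∂_3 = (18 − 17) − 0 = 1, and there is no ∂_3, so H_2 ≅ Z.

H_2 ≅ Z.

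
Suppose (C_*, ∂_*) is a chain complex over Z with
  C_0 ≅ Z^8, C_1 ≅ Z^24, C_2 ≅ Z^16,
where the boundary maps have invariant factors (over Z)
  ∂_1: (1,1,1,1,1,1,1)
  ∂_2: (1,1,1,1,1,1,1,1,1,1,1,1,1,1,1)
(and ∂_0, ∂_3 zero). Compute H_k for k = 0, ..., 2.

H_0: b_0 = 8 − 0 − 7 = 1; torsion from ∂_1 factors > 1: none. So H_0 ≅ Z.
H_1: b_1 = 24 − 7 − 15 = 2; torsion from ∂_2 factors > 1: none. So H_1 ≅ Z^2.
H_2: b_2 = 16 − 15 − 0 = 1; torsion from ∂_3 factors > 1: none. So H_2 ≅ Z.

H_0 ≅ Z,  H_1 ≅ Z^2,  H_2 ≅ Z.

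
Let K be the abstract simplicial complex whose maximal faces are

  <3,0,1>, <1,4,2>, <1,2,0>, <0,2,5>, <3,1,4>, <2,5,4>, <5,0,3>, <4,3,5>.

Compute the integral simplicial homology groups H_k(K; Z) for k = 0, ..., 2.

We work with the vertex ordering 0 < 1 < 2 < 3 < 4 < 5. The simplices of K, each written with vertices in increasing order, are:

  0-simplices (6): [0], [1], [2], [3], [4], [5]
  1-simplices (12): [0,1], [0,2], [0,3], [0,5], [1,2], [1,3], [1,4], [2,4], [2,5], [3,4], [3,5], [4,5]
  2-simplices (8): [0,1,2], [0,1,3], [0,2,5], [0,3,5], [1,2,4], [1,3,4], [2,4,5], [3,4,5]

Hence C_0 ≅ Z^6, C_1 ≅ Z^12, C_2 ≅ Z^8.

∂_1: C_1 → C_0 is given by ∂[p,q] = [q] − [p].
The resulting 6×12 matrix has rank 5, and its Smith normal form has invariant factors (1,1,1,1,1).

∂_2: C_2 → C_1 sends each 2-simplex [p,q,r] to [q,r] − [p,r] + [p,q]. For instance
  ∂[0,1,3] = [1,3] − [0,3] + [0,1],
  ∂[1,2,4] = [2,4] − [1,4] + [1,2].
The resulting 12×8 matrix has rank 7, and its Smith normal form has invariant factors (1,1,1,1,1,1,1).

Reading off H_k = ker ∂_k / im ∂_{k+1}:

  H_0: rank C_0 − rank ∂_1 = 6 − 5 = 1, and the invariant factors of ∂_1 are all 1, so H_0 ≅ Z.
  H_1: rank ker ∂_1 − rank ∂_2 = (12 − 5) − 7 = 0, and the invariant factors of ∂_2 are all 1, so H_1 ≅ 0.
  H_2: rank ker ∂_2 − rank ∂_3 = (8 − 7) − 0 = 1, and there is no ∂_3, so H_2 ≅ Z.

(K is a triangulation of the 2-sphere S^2.)

H_0 = Z,  H_1 = 0,  H_2 = Z.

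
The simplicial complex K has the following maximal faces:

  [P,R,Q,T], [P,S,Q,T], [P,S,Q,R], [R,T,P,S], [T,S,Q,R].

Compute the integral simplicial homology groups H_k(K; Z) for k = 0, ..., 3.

Take the total order P < Q < R < S < T on the vertex set. Then K (dimension 3) consists of the simplices:

  0-simplices (5): P, Q, R, S, T
  1-simplices (10): PQ, PR, PS, PT, QR, QS, QT, RS, RT, ST
  2-simplices (10): PQR, PQS, PQT, PRS, PRT, PST, QRS, QRT, QST, RST
  3-simplices (5): PQRS, PQRT, PQST, PRST, QRST

so the chain groups are C_0 ≅ Z^5, C_1 ≅ Z^10, C_2 ≅ Z^10, C_3 ≅ Z^5.

The boundary map ∂_1: C_1 → C_0 sends each edge [p,q] (with p < q) to q − p.
As a 5×10 matrix over Z this has rank 4, with invariant factors (1,1,1,1).

∂_2: C_2 → C_1 maps a triangle to the signed sum of its edges. For instance
  ∂QST = ST − QT + QS,
  ∂PQR = QR − PR + PQ.
This gives a 10×10 integer matrix of rank 6; reducing to Smith normal form yields diagonal entries (1,1,1,1,1,1).

Boundary ∂_3: C_3 → C_2 sends each 3-simplex σ to the alternating sum Σ_i (−1)^i (σ with its i-th vertex removed). For instance
  ∂PQRT = QRT − PRT + PQT − PQR,
  ∂PQST = QST − PST + PQT − PQS.
As a 10×5 matrix over Z this has rank 4, with invariant factors (1,1,1,1).

Now H_k = ker ∂_k / im ∂_{k+1}, so:

  H_0: rank C_0 − rank ∂_1 = 5 − 4 = 1, and the invariant factors of ∂_1 are all 1, so H_0 = Z.
  H_1: rank ker ∂_1 − rank ∂_2 = (10 − 4) − 6 = 0, and the invariant factors of ∂_2 are all 1, so H_1 = 0.
  H_2: rank ker ∂_2 − rank ∂_3 = (10 − 6) − 4 = 0, and the invariant factors of ∂_3 are all 1, so H_2 = 0.
  H_3: rank ker ∂_3 − rank ∂_4 = (5 − 4) − 0 = 1, and there is no ∂_4, so H_3 = Z.

As a check, the Euler characteristic is 5 − 10 + 10 − 5 = 0, which agrees with 1 − 0 + 0 − 1 = 0.
(K is a triangulation of the 3-sphere S^3.)

H_0 ≅ Z,  H_1 = 0,  H_2 = 0,  H_3 ≅ Z.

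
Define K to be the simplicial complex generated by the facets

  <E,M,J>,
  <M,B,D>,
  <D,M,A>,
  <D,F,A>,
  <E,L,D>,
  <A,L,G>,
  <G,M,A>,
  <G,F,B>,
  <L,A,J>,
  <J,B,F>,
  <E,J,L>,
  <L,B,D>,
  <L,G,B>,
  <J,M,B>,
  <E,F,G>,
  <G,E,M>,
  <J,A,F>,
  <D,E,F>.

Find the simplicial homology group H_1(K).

H_1 = Z^2.

We work with the vertex ordering A < B < D < E < F < G < J < L < M. The simplices of K, each written with vertices in increasing order, are:

  0-simplices (9): A, B, D, E, F, G, J, L, M
  1-simplices (27): AD, AF, AG, AJ, AL, AM, BD, BF, BG, BJ, BL, BM, DE, DF, DL, DM, EF, EG, EJ, EL, EM, FG, FJ, GL, GM, JL, JM
  2-simplices (18): ADF, ADM, AFJ, AGL, AGM, AJL, BDL, BDM, BFG, BFJ, BGL, BJM, DEF, DEL, EFG, EGM, EJL, EJM

Hence C_0 ≅ Z^9, C_1 ≅ Z^27, C_2 ≅ Z^18.

Boundary ∂_1: C_1 → C_0 is given by ∂[p,q] = [q] − [p].
The resulting 9×27 matrix has rank 8, and its Smith normal form has invariant factors (1,1,1,1,1,1,1,1).

∂_2: C_2 → C_1 sends each 2-simplex [p,q,r] to [q,r] − [p,r] + [p,q]. For instance
  ∂AGM = GM − AM + AG,
  ∂BFJ = FJ − BJ + BF.
As a 27×18 matrix over Z this has rank 17, with invariant factors (1,1,1,1,1,1,1,1,1,1,1,1,1,1,1,1,1).

Computing H_k = (kernel of ∂_k) / (image of ∂_{k+1}):

  H_1: rank ker ∂_1 − rank ∂_2 = (27 − 8) − 17 = 2, and the invariant factors of ∂_2 are all 1, so H_1 ≅ Z^2.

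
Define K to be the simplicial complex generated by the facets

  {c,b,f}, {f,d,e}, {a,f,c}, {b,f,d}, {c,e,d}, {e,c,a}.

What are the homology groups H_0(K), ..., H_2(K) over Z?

H_0 ≅ Z,  H_1 ≅ Z,  H_2 = 0.

Order the vertices as a < b < c < d < e < f. Listing each simplex with vertices in this order, K has dimension 2 with simplices:

  0-simplices (6): a, b, c, d, e, f
  1-simplices (12): ac, ae, af, bc, bd, bf, cd, ce, cf, de, df, ef
  2-simplices (6): ace, acf, bcf, bdf, cde, def

giving chain groups C_0 ≅ Z^6, C_1 ≅ Z^12, C_2 ≅ Z^6.

Boundary ∂_1: C_1 → C_0 maps an edge to its endpoints' difference, ∂[p,q] = q − p. For instance
  ∂df = f − d.
The resulting 6×12 matrix has rank 5, and its Smith normal form has invariant factors (1,1,1,1,1).

The boundary map ∂_2: C_2 → C_1 acts by ∂[p,q,r] = [q,r] − [p,r] + [p,q]. For instance
  ∂ace = ce − ae + ac,
  ∂bcf = cf − bf + bc.
As a 12×6 matrix over Z this has rank 6, with invariant factors (1,1,1,1,1,1).

Now H_k = ker ∂_k / im ∂_{k+1}, so:

  H_0: rank C_0 − rank ∂_1 = 6 − 5 = 1, and the invariant factors of ∂_1 are all 1, so H_0 ≅ Z.
  H_1: rank ker ∂_1 − rank ∂_2 = (12 − 5) − 6 = 1, and the invariant factors of ∂_2 are all 1, so H_1 ≅ Z.
  H_2: rank ker ∂_2 − rank ∂_3 = (6 − 6) − 0 = 0, and there is no ∂_3, so H_2 ≅ 0.

(K is a triangulation of the cylinder S^1 x I.)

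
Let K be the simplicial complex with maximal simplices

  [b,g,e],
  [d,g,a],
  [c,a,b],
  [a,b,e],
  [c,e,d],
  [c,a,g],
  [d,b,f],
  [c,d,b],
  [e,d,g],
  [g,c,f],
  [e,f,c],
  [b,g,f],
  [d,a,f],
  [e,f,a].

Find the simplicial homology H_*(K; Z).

We work with the vertex ordering a < b < c < d < e < f < g. The simplices of K, each written with vertices in increasing order, are:

  0-simplices (7): a, b, c, d, e, f, g
  1-simplices (21): ab, ac, ad, ae, af, ag, bc, bd, be, bf, bg, cd, ce, cf, cg, de, df, dg, ef, eg, fg
  2-simplices (14): abc, abe, acg, adf, adg, aef, bcd, bdf, beg, bfg, cde, cef, cfg, deg

Hence C_0 ≅ Z^7, C_1 ≅ Z^21, C_2 ≅ Z^14.

∂_1: C_1 → C_0 maps an edge to its endpoints' difference, ∂[p,q] = q − p.
The resulting 7×21 matrix has rank 6, and its Smith normal form has invariant factors (1,1,1,1,1,1).

The boundary map ∂_2: C_2 → C_1 sends each 2-simplex [p,q,r] to [q,r] − [p,r] + [p,q]. For instance
  ∂bcd = cd − bd + bc,
  ∂adg = dg − ag + ad.
As a 21×14 matrix over Z this has rank 13, with invariant factors (1,1,1,1,1,1,1,1,1,1,1,1,1).

Computing H_k = (kernel of ∂_k) / (image of ∂_{k+1}):

  H_0: rank C_0 − rank ∂_1 = 7 − 6 = 1, and the invariant factors of ∂_1 are all 1, so H_0 = Z.
  H_1: rank ker ∂_1 − rank ∂_2 = (21 − 6) − 13 = 2, and the invariant factors of ∂_2 are all 1, so H_1 = Z^2.
  H_2: rank ker ∂_2 − rank ∂_3 = (14 − 13) − 0 = 1, and there is no ∂_3, so H_2 = Z.

As a check, the Euler characteristic is 7 − 21 + 14 = 0, which agrees with 1 − 2 + 1 = 0.
(K is a triangulation of the torus T^2.)

H_0 = Z,  H_1 = Z^2,  H_2 = Z.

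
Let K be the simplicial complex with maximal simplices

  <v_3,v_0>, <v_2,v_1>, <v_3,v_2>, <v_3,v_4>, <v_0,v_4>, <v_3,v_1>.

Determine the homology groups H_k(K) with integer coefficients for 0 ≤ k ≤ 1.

H_0 = Z,  H_1 = Z^2.

K has 5 vertices, 6 edges.
rank ∂_0 = 0, rank ∂_1 = 4 ⇒ b_0 = 5 − 0 − 4 = 1; all invariant factors of ∂_1 are 1 so no torsion. So H_0 = Z.
rank ∂_1 = 4, rank ∂_2 = 0 ⇒ b_1 = 6 − 4 − 0 = 2. So H_1 = Z^2.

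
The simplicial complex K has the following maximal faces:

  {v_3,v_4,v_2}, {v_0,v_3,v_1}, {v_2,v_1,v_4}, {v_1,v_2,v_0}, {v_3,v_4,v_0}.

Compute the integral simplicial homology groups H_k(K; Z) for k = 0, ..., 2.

Take the total order v_0 < v_1 < v_2 < v_3 < v_4 on the vertex set. Then K (dimension 2) consists of the simplices:

  0-simplices (5): [v_0], [v_1], [v_2], [v_3], [v_4]
  1-simplices (10): [v_0,v_1], [v_0,v_2], [v_0,v_3], [v_0,v_4], [v_1,v_2], [v_1,v_3], [v_1,v_4], [v_2,v_3], [v_2,v_4], [v_3,v_4]
  2-simplices (5): [v_0,v_1,v_2], [v_0,v_1,v_3], [v_0,v_3,v_4], [v_1,v_2,v_4], [v_2,v_3,v_4]

so the chain groups are C_0 ≅ Z^5, C_1 ≅ Z^10, C_2 ≅ Z^5.

∂_1: C_1 → C_0 sends each edge [p,q] (with p < q) to q − p.
The 5×10 boundary matrix has rank 4 and Smith normal form diag(1,1,1,1).

The boundary map ∂_2: C_2 → C_1 sends each 2-simplex [p,q,r] to [q,r] − [p,r] + [p,q]. For instance
  ∂[v_1,v_2,v_4] = [v_2,v_4] − [v_1,v_4] + [v_1,v_2],
  ∂[v_2,v_3,v_4] = [v_3,v_4] − [v_2,v_4] + [v_2,v_3].
The 10×5 boundary matrix has rank 5 and Smith normal form diag(1,1,1,1,1).

From H_k ≅ ker(∂_k) / im(∂_{k+1}) we obtain:

  H_0: rank C_0 − rank ∂_1 = 5 − 4 = 1, and the invariant factors of ∂_1 are all 1, so H_0 = Z.
  H_1: rank ker ∂_1 − rank ∂_2 = (10 − 4) − 5 = 1, and the invariant factors of ∂_2 are all 1, so H_1 = Z.
  H_2: rank ker ∂_2 − rank ∂_3 = (5 − 5) − 0 = 0, and there is no ∂_3, so H_2 = 0.

H_0 = Z,  H_1 = Z,  H_2 = 0.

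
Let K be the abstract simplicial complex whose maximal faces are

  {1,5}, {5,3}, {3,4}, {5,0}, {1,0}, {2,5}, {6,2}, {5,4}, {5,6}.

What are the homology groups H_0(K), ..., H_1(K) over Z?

H_0 = Z,  H_1 = Z^3.

We work with the vertex ordering 0 < 1 < 2 < 3 < 4 < 5 < 6. The simplices of K, each written with vertices in increasing order, are:

  0-simplices (7): [0], [1], [2], [3], [4], [5], [6]
  1-simplices (9): [0,1], [0,5], [1,5], [2,5], [2,6], [3,4], [3,5], [4,5], [5,6]

Hence C_0 ≅ Z^7, C_1 ≅ Z^9.

The boundary map ∂_1: C_1 → C_0 maps an edge to its endpoints' difference, ∂[p,q] = q − p. For instance
  ∂[4,5] = [5] − [4].
As a 7×9 matrix over Z this has rank 6, with invariant factors (1,1,1,1,1,1).

From H_k ≅ ker(∂_k) / im(∂_{k+1}) we obtain:

  H_0: rank C_0 − rank ∂_1 = 7 − 6 = 1, and the invariant factors of ∂_1 are all 1, so H_0 = Z.
  H_1: rank ker ∂_1 − rank ∂_2 = (9 − 6) − 0 = 3, and there is no ∂_2, so H_1 = Z^3.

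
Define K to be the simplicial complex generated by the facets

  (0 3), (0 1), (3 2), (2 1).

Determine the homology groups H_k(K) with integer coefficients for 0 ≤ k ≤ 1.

H_0 ≅ Z,  H_1 ≅ Z.

Fix the vertex order 0 < 1 < 2 < 3 and write every simplex with vertices in increasing order. Then dim K = 1 and the simplices of K are:

  0-simplices (4): [0], [1], [2], [3]
  1-simplices (4): [0,1], [0,3], [1,2], [2,3]

so the chain groups are C_0 ≅ Z^4, C_1 ≅ Z^4.

∂_1: C_1 → C_0 is given by ∂[p,q] = [q] − [p]. For instance
  ∂[0,3] = [3] − [0].
As a 4×4 matrix over Z this has rank 3, with invariant factors (1,1,1).

Computing H_k = (kernel of ∂_k) / (image of ∂_{k+1}):

  H_0: rank C_0 − rank ∂_1 = 4 − 3 = 1, and the invariant factors of ∂_1 are all 1, so H_0 ≅ Z.
  H_1: rank ker ∂_1 − rank ∂_2 = (4 − 3) − 0 = 1, and there is no ∂_2, so H_1 ≅ Z.

As a check, the Euler characteristic is 4 − 4 = 0, which agrees with 1 − 1 = 0.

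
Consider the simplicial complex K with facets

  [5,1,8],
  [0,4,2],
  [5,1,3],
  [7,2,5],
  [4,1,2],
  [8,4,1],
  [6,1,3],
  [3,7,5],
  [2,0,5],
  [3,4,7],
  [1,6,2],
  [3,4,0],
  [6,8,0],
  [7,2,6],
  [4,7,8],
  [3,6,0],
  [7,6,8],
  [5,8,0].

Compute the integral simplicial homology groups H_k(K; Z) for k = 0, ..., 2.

We work with the vertex ordering 0 < 1 < 2 < 3 < 4 < 5 < 6 < 7 < 8. The simplices of K, each written with vertices in increasing order, are:

  0-simplices (9): [0], [1], [2], [3], [4], [5], [6], [7], [8]
  1-simplices (27): (27 of them)
  2-simplices (18): [0,2,4], [0,2,5], [0,3,4], [0,3,6], [0,5,8], [0,6,8], [1,2,4], [1,2,6], [1,3,5], [1,3,6], [1,4,8], [1,5,8], [2,5,7], [2,6,7], [3,4,7], [3,5,7], [4,7,8], [6,7,8]

Hence C_0 ≅ Z^9, C_1 ≅ Z^27, C_2 ≅ Z^18.

Boundary ∂_1: C_1 → C_0 sends each edge [p,q] (with p < q) to q − p. For instance
  ∂[2,7] = [7] − [2].
The 9×27 boundary matrix has rank 8 and Smith normal form diag(1,1,1,1,1,1,1,1).

Boundary ∂_2: C_2 → C_1 maps a triangle to the signed sum of its edges. For instance
  ∂[0,3,4] = [3,4] − [0,4] + [0,3],
  ∂[1,2,4] = [2,4] − [1,4] + [1,2].
The resulting 27×18 matrix has rank 17, and its Smith normal form has invariant factors (1,1,1,1,1,1,1,1,1,1,1,1,1,1,1,1,1).

From H_k ≅ ker(∂_k) / im(∂_{k+1}) we obtain:

  H_0: rank C_0 − rank ∂_1 = 9 − 8 = 1, and the invariant factors of ∂_1 are all 1, so H_0 = Z.
  H_1: rank ker ∂_1 − rank ∂_2 = (27 − 8) − 17 = 2, and the invariant factors of ∂_2 are all 1, so H_1 = Z^2.
  H_2: rank ker ∂_2 − rank ∂_3 = (18 − 17) − 0 = 1, and there is no ∂_3, so H_2 = Z.

As a check, the Euler characteristic is 9 − 27 + 18 = 0, which agrees with 1 − 2 + 1 = 0.

H_0 ≅ Z,  H_1 ≅ Z^2,  H_2 ≅ Z.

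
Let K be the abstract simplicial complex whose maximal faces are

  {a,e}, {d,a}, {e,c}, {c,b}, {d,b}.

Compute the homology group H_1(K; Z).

We work with the vertex ordering a < b < c < d < e. The simplices of K, each written with vertices in increasing order, are:

  0-simplices (5): a, b, c, d, e
  1-simplices (5): ad, ae, bc, bd, ce

Hence C_0 ≅ Z^5, C_1 ≅ Z^5.

∂_1: C_1 → C_0 is given by ∂[p,q] = [q] − [p]. For instance
  ∂ae = e − a.
The resulting 5×5 matrix has rank 4, and its Smith normal form has invariant factors (1,1,1,1).

Computing H_k = (kernel of ∂_k) / (image of ∂_{k+1}):

  H_1: rank ker ∂_1 − rank ∂_2 = (5 − 4) − 0 = 1, and there is no ∂_2, so H_1 = Z.

H_1 = Z.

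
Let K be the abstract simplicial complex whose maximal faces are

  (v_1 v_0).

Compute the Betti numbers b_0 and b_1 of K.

b_0 = 1, b_1 = 0.

Order the vertices as v_0 < v_1. Listing each simplex with vertices in this order, K has dimension 1 with simplices:

  0-simplices (2): [v_0], [v_1]
  1-simplices (1): [v_0,v_1]

so the chain groups are C_0 ≅ Z^2, C_1 ≅ Z^1.

The boundary map ∂_1: C_1 → C_0 is given by ∂[p,q] = [q] − [p]. For instance
  ∂[v_0,v_1] = [v_1] − [v_0].
The resulting 2×1 matrix has rank 1, and its Smith normal form has invariant factors (1).

Now H_k = ker ∂_k / im ∂_{k+1}, so:

  H_0: rank C_0 − rank ∂_1 = 2 − 1 = 1, and the invariant factors of ∂_1 are all 1, so H_0 ≅ Z.
  H_1: rank ker ∂_1 − rank ∂_2 = (1 − 1) − 0 = 0, and there is no ∂_2, so H_1 ≅ 0.

As a check, the Euler characteristic is 2 − 1 = 1, which agrees with 1 − 0 = 1.

Hence the Betti numbers are b_0 = 1, b_1 = 0.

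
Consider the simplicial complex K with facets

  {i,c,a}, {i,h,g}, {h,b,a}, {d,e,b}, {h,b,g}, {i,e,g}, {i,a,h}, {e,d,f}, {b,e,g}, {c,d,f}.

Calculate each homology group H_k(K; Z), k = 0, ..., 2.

H_0 ≅ Z,  H_1 ≅ Z,  H_2 = 0.

K has 9 vertices, 19 edges, 10 triangles.
rank ∂_0 = 0, rank ∂_1 = 8 ⇒ b_0 = 9 − 0 − 8 = 1; all invariant factors of ∂_1 are 1 so no torsion. So H_0 ≅ Z.
rank ∂_1 = 8, rank ∂_2 = 10 ⇒ b_1 = 19 − 8 − 10 = 1; all invariant factors of ∂_2 are 1 so no torsion. So H_1 ≅ Z.
rank ∂_2 = 10, rank ∂_3 = 0 ⇒ b_2 = 10 − 10 − 0 = 0. So H_2 ≅ 0.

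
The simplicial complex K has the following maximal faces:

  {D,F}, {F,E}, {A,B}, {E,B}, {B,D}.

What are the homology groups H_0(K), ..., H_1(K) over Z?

Fix the vertex order A < B < D < E < F and write every simplex with vertices in increasing order. Then dim K = 1 and the simplices of K are:

  0-simplices (5): A, B, D, E, F
  1-simplices (5): AB, BD, BE, DF, EF

Hence C_0 ≅ Z^5, C_1 ≅ Z^5.

Boundary ∂_1: C_1 → C_0 sends each edge [p,q] (with p < q) to q − p.
This gives a 5×5 integer matrix of rank 4; reducing to Smith normal form yields diagonal entries (1,1,1,1).

Reading off H_k = ker ∂_k / im ∂_{k+1}:

  H_0: rank C_0 − rank ∂_1 = 5 − 4 = 1, and the invariant factors of ∂_1 are all 1, so H_0 ≅ Z.
  H_1: rank ker ∂_1 − rank ∂_2 = (5 − 4) − 0 = 1, and there is no ∂_2, so H_1 ≅ Z.

H_0 = Z,  H_1 = Z.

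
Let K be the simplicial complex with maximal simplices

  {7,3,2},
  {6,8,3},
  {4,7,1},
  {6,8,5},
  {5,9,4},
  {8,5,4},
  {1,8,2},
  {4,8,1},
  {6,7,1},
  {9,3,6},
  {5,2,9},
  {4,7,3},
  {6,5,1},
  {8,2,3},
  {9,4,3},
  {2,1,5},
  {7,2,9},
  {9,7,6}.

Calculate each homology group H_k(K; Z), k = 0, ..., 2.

H_0 = Z,  H_1 = Z ⊕ Z_2,  H_2 = 0.

K has 9 vertices, 27 edges, 18 triangles.
rank ∂_0 = 0, rank ∂_1 = 8 ⇒ b_0 = 9 − 0 − 8 = 1; all invariant factors of ∂_1 are 1 so no torsion. So H_0 = Z.
rank ∂_1 = 8, rank ∂_2 = 18 ⇒ b_1 = 27 − 8 − 18 = 1; ∂_2 has invariant factor(s) [2] giving torsion. So H_1 = Z ⊕ Z_2.
rank ∂_2 = 18, rank ∂_3 = 0 ⇒ b_2 = 18 − 18 − 0 = 0. So H_2 = 0.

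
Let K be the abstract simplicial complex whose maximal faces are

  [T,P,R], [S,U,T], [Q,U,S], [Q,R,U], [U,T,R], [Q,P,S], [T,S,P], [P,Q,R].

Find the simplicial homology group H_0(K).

We work with the vertex ordering P < Q < R < S < T < U. The simplices of K, each written with vertices in increasing order, are:

  0-simplices (6): P, Q, R, S, T, U
  1-simplices (12): PQ, PR, PS, PT, QR, QS, QU, RT, RU, ST, SU, TU
  2-simplices (8): PQR, PQS, PRT, PST, QRU, QSU, RTU, STU

giving chain groups C_0 ≅ Z^6, C_1 ≅ Z^12, C_2 ≅ Z^8.

Boundary ∂_1: C_1 → C_0 sends each edge [p,q] (with p < q) to q − p.
As a 6×12 matrix over Z this has rank 5, with invariant factors (1,1,1,1,1).

∂_2: C_2 → C_1 sends each 2-simplex [p,q,r] to [q,r] − [p,r] + [p,q]. For instance
  ∂PQR = QR − PR + PQ,
  ∂QSU = SU − QU + QS.
As a 12×8 matrix over Z this has rank 7, with invariant factors (1,1,1,1,1,1,1).

Computing H_k = (kernel of ∂_k) / (image of ∂_{k+1}):

  H_0: rank C_0 − rank ∂_1 = 6 − 5 = 1, and the invariant factors of ∂_1 are all 1, so H_0 ≅ Z.

H_0 ≅ Z.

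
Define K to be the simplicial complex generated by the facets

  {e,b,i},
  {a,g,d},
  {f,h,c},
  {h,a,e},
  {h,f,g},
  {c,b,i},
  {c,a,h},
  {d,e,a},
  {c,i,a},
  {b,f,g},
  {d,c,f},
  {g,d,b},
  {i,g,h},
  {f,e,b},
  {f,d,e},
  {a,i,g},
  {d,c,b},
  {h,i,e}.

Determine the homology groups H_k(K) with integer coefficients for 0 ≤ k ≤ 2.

H_0 = Z,  H_1 = Z ⊕ Z_2,  H_2 = 0.

Fix the vertex order a < b < c < d < e < f < g < h < i and write every simplex with vertices in increasing order. Then dim K = 2 and the simplices of K are:

  0-simplices (9): a, b, c, d, e, f, g, h, i
  1-simplices (27): ac, ad, ae, ag, ah, ai, bc, bd, be, bf, bg, bi, cd, cf, ch, ci, de, df, dg, ef, eh, ei, fg, fh, gh, gi, hi
  2-simplices (18): ach, aci, ade, adg, aeh, agi, bcd, bci, bdg, bef, bei, bfg, cdf, cfh, def, ehi, fgh, ghi

so the chain groups are C_0 ≅ Z^9, C_1 ≅ Z^27, C_2 ≅ Z^18.

∂_1: C_1 → C_0 is given by ∂[p,q] = [q] − [p]. For instance
  ∂bc = c − b.
This gives a 9×27 integer matrix of rank 8; reducing to Smith normal form yields diagonal entries (1,1,1,1,1,1,1,1).

Boundary ∂_2: C_2 → C_1 maps a triangle to the signed sum of its edges. For instance
  ∂bfg = fg − bg + bf,
  ∂bei = ei − bi + be.
As a 27×18 matrix over Z this has rank 18, with invariant factors (1,1,1,1,1,1,1,1,1,1,1,1,1,1,1,1,1,2).

Reading off H_k = ker ∂_k / im ∂_{k+1}:

  H_0: rank C_0 − rank ∂_1 = 9 − 8 = 1, and the invariant factors of ∂_1 are all 1, so H_0 = Z.
  H_1: rank ker ∂_1 − rank ∂_2 = (27 − 8) − 18 = 1, and ∂_2 has invariant factor 2 > 1, so H_1 = Z ⊕ Z_2.
  H_2: rank ker ∂_2 − rank ∂_3 = (18 − 18) − 0 = 0, and there is no ∂_3, so H_2 = 0.

As a check, the Euler characteristic is 9 − 27 + 18 = 0, which agrees with 1 − 1 + 0 = 0.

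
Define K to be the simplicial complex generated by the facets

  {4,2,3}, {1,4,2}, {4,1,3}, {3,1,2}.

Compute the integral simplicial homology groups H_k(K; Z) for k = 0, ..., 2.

We work with the vertex ordering 1 < 2 < 3 < 4. The simplices of K, each written with vertices in increasing order, are:

  0-simplices (4): [1], [2], [3], [4]
  1-simplices (6): [1,2], [1,3], [1,4], [2,3], [2,4], [3,4]
  2-simplices (4): [1,2,3], [1,2,4], [1,3,4], [2,3,4]

so the chain groups are C_0 ≅ Z^4, C_1 ≅ Z^6, C_2 ≅ Z^4.

The boundary map ∂_1: C_1 → C_0 is given by ∂[p,q] = [q] − [p]. For instance
  ∂[2,3] = [3] − [2].
The 4×6 boundary matrix has rank 3 and Smith normal form diag(1,1,1).

The boundary map ∂_2: C_2 → C_1 acts by ∂[p,q,r] = [q,r] − [p,r] + [p,q]. For instance
  ∂[1,3,4] = [3,4] − [1,4] + [1,3],
  ∂[1,2,4] = [2,4] − [1,4] + [1,2].
The resulting 6×4 matrix has rank 3, and its Smith normal form has invariant factors (1,1,1).

Now H_k = ker ∂_k / im ∂_{k+1}, so:

  H_0: rank C_0 − rank ∂_1 = 4 − 3 = 1, and the invariant factors of ∂_1 are all 1, so H_0 = Z.
  H_1: rank ker ∂_1 − rank ∂_2 = (6 − 3) − 3 = 0, and the invariant factors of ∂_2 are all 1, so H_1 = 0.
  H_2: rank ker ∂_2 − rank ∂_3 = (4 − 3) − 0 = 1, and there is no ∂_3, so H_2 = Z.

As a check, the Euler characteristic is 4 − 6 + 4 = 2, which agrees with 1 − 0 + 1 = 2.

H_0 ≅ Z,  H_1 = 0,  H_2 ≅ Z.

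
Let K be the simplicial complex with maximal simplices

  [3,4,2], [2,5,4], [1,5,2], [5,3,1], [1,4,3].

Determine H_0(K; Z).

H_0 ≅ Z.

Take the total order 1 < 2 < 3 < 4 < 5 on the vertex set. Then K (dimension 2) consists of the simplices:

  0-simplices (5): [1], [2], [3], [4], [5]
  1-simplices (10): [1,2], [1,3], [1,4], [1,5], [2,3], [2,4], [2,5], [3,4], [3,5], [4,5]
  2-simplices (5): [1,2,5], [1,3,4], [1,3,5], [2,3,4], [2,4,5]

so the chain groups are C_0 ≅ Z^5, C_1 ≅ Z^10, C_2 ≅ Z^5.

The boundary map ∂_1: C_1 → C_0 maps an edge to its endpoints' difference, ∂[p,q] = q − p.
This gives a 5×10 integer matrix of rank 4; reducing to Smith normal form yields diagonal entries (1,1,1,1).

∂_2: C_2 → C_1 maps a triangle to the signed sum of its edges. For instance
  ∂[1,3,4] = [3,4] − [1,4] + [1,3],
  ∂[1,3,5] = [3,5] − [1,5] + [1,3].
The 10×5 boundary matrix has rank 5 and Smith normal form diag(1,1,1,1,1).

Computing H_k = (kernel of ∂_k) / (image of ∂_{k+1}):

  H_0: rank C_0 − rank ∂_1 = 5 − 4 = 1, and the invariant factors of ∂_1 are all 1, so H_0 ≅ Z.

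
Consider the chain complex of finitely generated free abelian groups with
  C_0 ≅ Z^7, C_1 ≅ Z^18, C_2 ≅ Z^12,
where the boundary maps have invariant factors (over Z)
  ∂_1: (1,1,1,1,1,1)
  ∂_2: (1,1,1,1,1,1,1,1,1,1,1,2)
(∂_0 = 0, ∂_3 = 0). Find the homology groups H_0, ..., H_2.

H_0 ≅ Z,  H_1 ≅ Z_2,  H_2 = 0.

H_0: b_0 = 7 − 0 − 6 = 1; torsion from ∂_1 factors > 1: none. So H_0 ≅ Z.
H_1: b_1 = 18 − 6 − 12 = 0; torsion from ∂_2 factors > 1: [2]. So H_1 ≅ Z_2.
H_2: b_2 = 12 − 12 − 0 = 0; torsion from ∂_3 factors > 1: none. So H_2 ≅ 0.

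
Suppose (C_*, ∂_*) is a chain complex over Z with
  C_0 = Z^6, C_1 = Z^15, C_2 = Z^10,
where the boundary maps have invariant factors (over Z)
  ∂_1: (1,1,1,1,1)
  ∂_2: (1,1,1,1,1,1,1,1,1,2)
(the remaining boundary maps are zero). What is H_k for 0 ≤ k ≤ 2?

H_0 = Z,  H_1 = Z/2,  H_2 = 0.

H_0: b_0 = 6 − 0 − 5 = 1; torsion from ∂_1 factors > 1: none. So H_0 = Z.
H_1: b_1 = 15 − 5 − 10 = 0; torsion from ∂_2 factors > 1: [2]. So H_1 = Z/2.
H_2: b_2 = 10 − 10 − 0 = 0; torsion from ∂_3 factors > 1: none. So H_2 = 0.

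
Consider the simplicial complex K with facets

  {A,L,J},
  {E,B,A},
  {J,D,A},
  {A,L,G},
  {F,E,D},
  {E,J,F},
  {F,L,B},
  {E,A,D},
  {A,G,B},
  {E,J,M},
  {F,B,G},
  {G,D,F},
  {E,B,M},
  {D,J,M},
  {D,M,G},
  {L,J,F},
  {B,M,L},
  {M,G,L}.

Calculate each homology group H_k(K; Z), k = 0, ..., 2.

H_0 ≅ Z,  H_1 ≅ Z ⊕ Z_2,  H_2 = 0.

Take the total order A < B < D < E < F < G < J < L < M on the vertex set. Then K (dimension 2) consists of the simplices:

  0-simplices (9): A, B, D, E, F, G, J, L, M
  1-simplices (27): AB, AD, AE, AG, AJ, AL, BE, BF, BG, BL, BM, DE, DF, DG, DJ, DM, EF, EJ, EM, FG, FJ, FL, GL, GM, JL, JM, LM
  2-simplices (18): ABE, ABG, ADE, ADJ, AGL, AJL, BEM, BFG, BFL, BLM, DEF, DFG, DGM, DJM, EFJ, EJM, FJL, GLM

giving chain groups C_0 ≅ Z^9, C_1 ≅ Z^27, C_2 ≅ Z^18.

Boundary ∂_1: C_1 → C_0 maps an edge to its endpoints' difference, ∂[p,q] = q − p. For instance
  ∂BM = M − B.
This gives a 9×27 integer matrix of rank 8; reducing to Smith normal form yields diagonal entries (1,1,1,1,1,1,1,1).

The boundary map ∂_2: C_2 → C_1 maps a triangle to the signed sum of its edges. For instance
  ∂BEM = EM − BM + BE,
  ∂ADE = DE − AE + AD.
The 27×18 boundary matrix has rank 18 and Smith normal form diag(1,1,1,1,1,1,1,1,1,1,1,1,1,1,1,1,1,2).

Now H_k = ker ∂_k / im ∂_{k+1}, so:

  H_0: rank C_0 − rank ∂_1 = 9 − 8 = 1, and the invariant factors of ∂_1 are all 1, so H_0 = Z.
  H_1: rank ker ∂_1 − rank ∂_2 = (27 − 8) − 18 = 1, and ∂_2 has invariant factor 2 > 1, so H_1 = Z ⊕ Z_2.
  H_2: rank ker ∂_2 − rank ∂_3 = (18 − 18) − 0 = 0, and there is no ∂_3, so H_2 = 0.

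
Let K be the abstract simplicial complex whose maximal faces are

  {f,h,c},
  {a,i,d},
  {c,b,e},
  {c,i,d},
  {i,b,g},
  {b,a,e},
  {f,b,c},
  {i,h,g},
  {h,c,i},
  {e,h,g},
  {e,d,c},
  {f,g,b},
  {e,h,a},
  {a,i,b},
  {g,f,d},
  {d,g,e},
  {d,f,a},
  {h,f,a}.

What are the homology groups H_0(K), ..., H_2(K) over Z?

H_0 = Z,  H_1 = Z^2,  H_2 = Z.

Fix the vertex order a < b < c < d < e < f < g < h < i and write every simplex with vertices in increasing order. Then dim K = 2 and the simplices of K are:

  0-simplices (9): a, b, c, d, e, f, g, h, i
  1-simplices (27): ab, ad, ae, af, ah, ai, bc, be, bf, bg, bi, cd, ce, cf, ch, ci, de, df, dg, di, eg, eh, fg, fh, gh, gi, hi
  2-simplices (18): abe, abi, adf, adi, aeh, afh, bce, bcf, bfg, bgi, cde, cdi, cfh, chi, deg, dfg, egh, ghi

giving chain groups C_0 ≅ Z^9, C_1 ≅ Z^27, C_2 ≅ Z^18.

The boundary map ∂_1: C_1 → C_0 sends each edge [p,q] (with p < q) to q − p. For instance
  ∂ab = b − a.
The 9×27 boundary matrix has rank 8 and Smith normal form diag(1,1,1,1,1,1,1,1).

Boundary ∂_2: C_2 → C_1 maps a triangle to the signed sum of its edges. For instance
  ∂ghi = hi − gi + gh,
  ∂deg = eg − dg + de.
The resulting 27×18 matrix has rank 17, and its Smith normal form has invariant factors (1,1,1,1,1,1,1,1,1,1,1,1,1,1,1,1,1).

Reading off H_k = ker ∂_k / im ∂_{k+1}:

  H_0: rank C_0 − rank ∂_1 = 9 − 8 = 1, and the invariant factors of ∂_1 are all 1, so H_0 = Z.
  H_1: rank ker ∂_1 − rank ∂_2 = (27 − 8) − 17 = 2, and the invariant factors of ∂_2 are all 1, so H_1 = Z^2.
  H_2: rank ker ∂_2 − rank ∂_3 = (18 − 17) − 0 = 1, and there is no ∂_3, so H_2 = Z.

As a check, the Euler characteristic is 9 − 27 + 18 = 0, which agrees with 1 − 2 + 1 = 0.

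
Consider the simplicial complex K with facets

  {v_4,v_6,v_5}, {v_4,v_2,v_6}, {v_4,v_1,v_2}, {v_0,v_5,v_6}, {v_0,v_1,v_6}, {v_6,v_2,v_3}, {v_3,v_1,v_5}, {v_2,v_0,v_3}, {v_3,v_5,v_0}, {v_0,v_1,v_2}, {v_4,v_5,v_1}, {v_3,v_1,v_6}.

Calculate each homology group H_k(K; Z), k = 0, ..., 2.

K has 7 vertices, 18 edges, 12 triangles.
rank ∂_0 = 0, rank ∂_1 = 6 ⇒ b_0 = 7 − 0 − 6 = 1; all invariant factors of ∂_1 are 1 so no torsion. So H_0 = Z.
rank ∂_1 = 6, rank ∂_2 = 12 ⇒ b_1 = 18 − 6 − 12 = 0; ∂_2 has invariant factor(s) [2] giving torsion. So H_1 = Z/2.
rank ∂_2 = 12, rank ∂_3 = 0 ⇒ b_2 = 12 − 12 − 0 = 0. So H_2 = 0.

H_0 = Z,  H_1 = Z/2,  H_2 = 0.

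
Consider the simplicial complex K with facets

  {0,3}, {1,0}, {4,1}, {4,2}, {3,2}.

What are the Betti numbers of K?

K has 5 vertices, 5 edges.
rank ∂_0 = 0, rank ∂_1 = 4 ⇒ b_0 = 5 − 0 − 4 = 1; all invariant factors of ∂_1 are 1 so no torsion. So H_0 = Z.
rank ∂_1 = 4, rank ∂_2 = 0 ⇒ b_1 = 5 − 4 − 0 = 1. So H_1 = Z.

b_0 = 1, b_1 = 1.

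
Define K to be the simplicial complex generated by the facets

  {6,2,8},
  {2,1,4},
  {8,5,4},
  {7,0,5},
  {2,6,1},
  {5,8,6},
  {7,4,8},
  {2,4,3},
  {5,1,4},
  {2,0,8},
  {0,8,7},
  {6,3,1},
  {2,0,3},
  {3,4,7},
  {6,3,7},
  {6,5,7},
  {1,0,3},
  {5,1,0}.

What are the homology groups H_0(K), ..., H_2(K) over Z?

H_0 = Z,  H_1 = Z ⊕ Z/2,  H_2 = 0.

Order the vertices as 0 < 1 < 2 < 3 < 4 < 5 < 6 < 7 < 8. Listing each simplex with vertices in this order, K has dimension 2 with simplices:

  0-simplices (9): [0], [1], [2], [3], [4], [5], [6], [7], [8]
  1-simplices (27): (27 of them)
  2-simplices (18): [0,1,3], [0,1,5], [0,2,3], [0,2,8], [0,5,7], [0,7,8], [1,2,4], [1,2,6], [1,3,6], [1,4,5], [2,3,4], [2,6,8], [3,4,7], [3,6,7], [4,5,8], [4,7,8], [5,6,7], [5,6,8]

so the chain groups are C_0 ≅ Z^9, C_1 ≅ Z^27, C_2 ≅ Z^18.

The boundary map ∂_1: C_1 → C_0 maps an edge to its endpoints' difference, ∂[p,q] = q − p.
The resulting 9×27 matrix has rank 8, and its Smith normal form has invariant factors (1,1,1,1,1,1,1,1).

∂_2: C_2 → C_1 maps a triangle to the signed sum of its edges. For instance
  ∂[5,6,8] = [6,8] − [5,8] + [5,6],
  ∂[4,7,8] = [7,8] − [4,8] + [4,7].
The resulting 27×18 matrix has rank 18, and its Smith normal form has invariant factors (1,1,1,1,1,1,1,1,1,1,1,1,1,1,1,1,1,2).

Reading off H_k = ker ∂_k / im ∂_{k+1}:

  H_0: rank C_0 − rank ∂_1 = 9 − 8 = 1, and the invariant factors of ∂_1 are all 1, so H_0 = Z.
  H_1: rank ker ∂_1 − rank ∂_2 = (27 − 8) − 18 = 1, and ∂_2 has invariant factor 2 > 1, so H_1 = Z ⊕ Z/2.
  H_2: rank ker ∂_2 − rank ∂_3 = (18 − 18) − 0 = 0, and there is no ∂_3, so H_2 = 0.

(K is a triangulation of the Klein bottle.)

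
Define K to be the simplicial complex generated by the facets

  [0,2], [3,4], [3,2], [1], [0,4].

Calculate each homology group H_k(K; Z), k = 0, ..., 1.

H_0 = Z^2,  H_1 = Z.

Order the vertices as 0 < 1 < 2 < 3 < 4. Listing each simplex with vertices in this order, K has dimension 1 with simplices:

  0-simplices (5): [0], [1], [2], [3], [4]
  1-simplices (4): [0,2], [0,4], [2,3], [3,4]

giving chain groups C_0 ≅ Z^5, C_1 ≅ Z^4.

∂_1: C_1 → C_0 is given by ∂[p,q] = [q] − [p]. For instance
  ∂[0,2] = [2] − [0].
The 5×4 boundary matrix has rank 3 and Smith normal form diag(1,1,1).

Now H_k = ker ∂_k / im ∂_{k+1}, so:

  H_0: rank C_0 − rank ∂_1 = 5 − 3 = 2, and the invariant factors of ∂_1 are all 1, so H_0 = Z^2.
  H_1: rank ker ∂_1 − rank ∂_2 = (4 − 3) − 0 = 1, and there is no ∂_2, so H_1 = Z.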